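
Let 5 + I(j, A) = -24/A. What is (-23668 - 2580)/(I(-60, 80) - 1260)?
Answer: 262480/12653 ≈ 20.744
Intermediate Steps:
I(j, A) = -5 - 24/A
(-23668 - 2580)/(I(-60, 80) - 1260) = (-23668 - 2580)/((-5 - 24/80) - 1260) = -26248/((-5 - 24*1/80) - 1260) = -26248/((-5 - 3/10) - 1260) = -26248/(-53/10 - 1260) = -26248/(-12653/10) = -26248*(-10/12653) = 262480/12653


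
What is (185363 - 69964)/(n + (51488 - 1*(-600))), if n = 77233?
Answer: 115399/129321 ≈ 0.89235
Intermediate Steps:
(185363 - 69964)/(n + (51488 - 1*(-600))) = (185363 - 69964)/(77233 + (51488 - 1*(-600))) = 115399/(77233 + (51488 + 600)) = 115399/(77233 + 52088) = 115399/129321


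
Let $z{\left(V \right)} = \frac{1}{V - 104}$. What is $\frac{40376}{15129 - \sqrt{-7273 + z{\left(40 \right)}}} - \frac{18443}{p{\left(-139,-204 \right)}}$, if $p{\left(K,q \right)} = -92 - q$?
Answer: $- \frac{6482849441939}{40017355504} + \frac{323008 i \sqrt{465473}}{14649210497} \approx -162.0 + 0.015043 i$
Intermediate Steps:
$z{\left(V \right)} = \frac{1}{-104 + V}$
$\frac{40376}{15129 - \sqrt{-7273 + z{\left(40 \right)}}} - \frac{18443}{p{\left(-139,-204 \right)}} = \frac{40376}{15129 - \sqrt{-7273 + \frac{1}{-104 + 40}}} - \frac{18443}{-92 - -204} = \frac{40376}{15129 - \sqrt{-7273 + \frac{1}{-64}}} - \frac{18443}{-92 + 204} = \frac{40376}{15129 - \sqrt{-7273 - \frac{1}{64}}} - \frac{18443}{112} = \frac{40376}{15129 - \sqrt{- \frac{465473}{64}}} - \frac{18443}{112} = \frac{40376}{15129 - \frac{i \sqrt{465473}}{8}} - \frac{18443}{112} = - \frac{18443}{112} + \frac{40376}{15129 - \frac{i \sqrt{465473}}{8}}$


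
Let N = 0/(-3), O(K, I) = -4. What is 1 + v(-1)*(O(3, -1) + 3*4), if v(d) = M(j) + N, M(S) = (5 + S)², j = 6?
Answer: 969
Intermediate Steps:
N = 0 (N = 0*(-⅓) = 0)
v(d) = 121 (v(d) = (5 + 6)² + 0 = 11² + 0 = 121 + 0 = 121)
1 + v(-1)*(O(3, -1) + 3*4) = 1 + 121*(-4 + 3*4) = 1 + 121*(-4 + 12) = 1 + 121*8 = 1 + 968 = 969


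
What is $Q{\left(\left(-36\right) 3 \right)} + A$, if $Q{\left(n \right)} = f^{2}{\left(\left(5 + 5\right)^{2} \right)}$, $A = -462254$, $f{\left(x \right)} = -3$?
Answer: $-462245$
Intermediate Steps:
$Q{\left(n \right)} = 9$ ($Q{\left(n \right)} = \left(-3\right)^{2} = 9$)
$Q{\left(\left(-36\right) 3 \right)} + A = 9 - 462254 = -462245$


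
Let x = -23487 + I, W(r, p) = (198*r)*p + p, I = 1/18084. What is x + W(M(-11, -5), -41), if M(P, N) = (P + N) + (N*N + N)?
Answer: -1012703999/18084 ≈ -56000.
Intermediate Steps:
M(P, N) = P + N² + 2*N (M(P, N) = (N + P) + (N² + N) = (N + P) + (N + N²) = P + N² + 2*N)
I = 1/18084 ≈ 5.5298e-5
W(r, p) = p + 198*p*r (W(r, p) = 198*p*r + p = p + 198*p*r)
x = -424738907/18084 (x = -23487 + 1/18084 = -424738907/18084 ≈ -23487.)
x + W(M(-11, -5), -41) = -424738907/18084 - 41*(1 + 198*(-11 + (-5)² + 2*(-5))) = -424738907/18084 - 41*(1 + 198*(-11 + 25 - 10)) = -424738907/18084 - 41*(1 + 198*4) = -424738907/18084 - 41*(1 + 792) = -424738907/18084 - 41*793 = -424738907/18084 - 32513 = -1012703999/18084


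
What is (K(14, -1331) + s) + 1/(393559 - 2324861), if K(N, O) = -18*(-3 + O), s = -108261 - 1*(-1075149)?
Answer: 1913727151799/1931302 ≈ 9.9090e+5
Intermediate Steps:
s = 966888 (s = -108261 + 1075149 = 966888)
K(N, O) = 54 - 18*O
(K(14, -1331) + s) + 1/(393559 - 2324861) = ((54 - 18*(-1331)) + 966888) + 1/(393559 - 2324861) = ((54 + 23958) + 966888) + 1/(-1931302) = (24012 + 966888) - 1/1931302 = 990900 - 1/1931302 = 1913727151799/1931302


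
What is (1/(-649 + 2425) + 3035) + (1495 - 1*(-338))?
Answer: 8645569/1776 ≈ 4868.0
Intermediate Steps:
(1/(-649 + 2425) + 3035) + (1495 - 1*(-338)) = (1/1776 + 3035) + (1495 + 338) = (1/1776 + 3035) + 1833 = 5390161/1776 + 1833 = 8645569/1776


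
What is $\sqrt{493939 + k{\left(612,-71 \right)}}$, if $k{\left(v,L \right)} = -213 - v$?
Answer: $\sqrt{493114} \approx 702.22$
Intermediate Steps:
$\sqrt{493939 + k{\left(612,-71 \right)}} = \sqrt{493939 - 825} = \sqrt{493114}$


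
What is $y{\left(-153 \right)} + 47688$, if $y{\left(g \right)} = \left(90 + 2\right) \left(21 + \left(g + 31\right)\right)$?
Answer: $38396$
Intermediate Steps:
$y{\left(g \right)} = 4784 + 92 g$ ($y{\left(g \right)} = 92 \left(21 + \left(31 + g\right)\right) = 92 \left(52 + g\right) = 4784 + 92 g$)
$y{\left(-153 \right)} + 47688 = \left(4784 + 92 \left(-153\right)\right) + 47688 = \left(4784 - 14076\right) + 47688 = -9292 + 47688 = 38396$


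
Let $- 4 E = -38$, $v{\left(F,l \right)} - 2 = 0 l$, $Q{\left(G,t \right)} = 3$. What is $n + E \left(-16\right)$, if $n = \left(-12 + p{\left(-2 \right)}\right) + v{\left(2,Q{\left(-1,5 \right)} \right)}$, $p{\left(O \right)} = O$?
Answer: $-164$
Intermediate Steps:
$v{\left(F,l \right)} = 2$ ($v{\left(F,l \right)} = 2 + 0 l = 2 + 0 = 2$)
$E = \frac{19}{2}$ ($E = \left(- \frac{1}{4}\right) \left(-38\right) = \frac{19}{2} \approx 9.5$)
$n = -12$ ($n = \left(-12 - 2\right) + 2 = -14 + 2 = -12$)
$n + E \left(-16\right) = -12 + \frac{19}{2} \left(-16\right) = -12 - 152 = -164$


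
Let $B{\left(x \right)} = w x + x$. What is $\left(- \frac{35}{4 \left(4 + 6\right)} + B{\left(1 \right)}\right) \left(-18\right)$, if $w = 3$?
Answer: $- \frac{225}{4} \approx -56.25$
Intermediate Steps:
$B{\left(x \right)} = 4 x$ ($B{\left(x \right)} = 3 x + x = 4 x$)
$\left(- \frac{35}{4 \left(4 + 6\right)} + B{\left(1 \right)}\right) \left(-18\right) = \left(- \frac{35}{4 \left(4 + 6\right)} + 4 \cdot 1\right) \left(-18\right) = \left(- \frac{35}{4 \cdot 10} + 4\right) \left(-18\right) = \left(- \frac{35}{40} + 4\right) \left(-18\right) = \left(\left(-35\right) \frac{1}{40} + 4\right) \left(-18\right) = \left(- \frac{7}{8} + 4\right) \left(-18\right) = \frac{25}{8} \left(-18\right) = - \frac{225}{4}$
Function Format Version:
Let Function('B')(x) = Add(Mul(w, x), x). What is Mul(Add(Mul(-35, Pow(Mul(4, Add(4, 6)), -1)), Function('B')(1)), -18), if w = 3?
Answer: Rational(-225, 4) ≈ -56.250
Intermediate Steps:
Function('B')(x) = Mul(4, x) (Function('B')(x) = Add(Mul(3, x), x) = Mul(4, x))
Mul(Add(Mul(-35, Pow(Mul(4, Add(4, 6)), -1)), Function('B')(1)), -18) = Mul(Add(Mul(-35, Pow(Mul(4, Add(4, 6)), -1)), Mul(4, 1)), -18) = Mul(Add(Mul(-35, Pow(Mul(4, 10), -1)), 4), -18) = Mul(Add(Mul(-35, Pow(40, -1)), 4), -18) = Mul(Add(Mul(-35, Rational(1, 40)), 4), -18) = Mul(Add(Rational(-7, 8), 4), -18) = Mul(Rational(25, 8), -18) = Rational(-225, 4)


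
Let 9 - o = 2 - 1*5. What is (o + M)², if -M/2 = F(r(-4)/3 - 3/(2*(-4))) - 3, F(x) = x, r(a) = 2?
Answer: 36481/144 ≈ 253.34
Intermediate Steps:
M = 47/12 (M = -2*((2/3 - 3/(2*(-4))) - 3) = -2*((2*(⅓) - 3/(-8)) - 3) = -2*((⅔ - 3*(-⅛)) - 3) = -2*((⅔ + 3/8) - 3) = -2*(25/24 - 3) = -2*(-47/24) = 47/12 ≈ 3.9167)
o = 12 (o = 9 - (2 - 1*5) = 9 - (2 - 5) = 9 - 1*(-3) = 9 + 3 = 12)
(o + M)² = (12 + 47/12)² = (191/12)² = 36481/144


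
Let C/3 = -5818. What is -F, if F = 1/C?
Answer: 1/17454 ≈ 5.7293e-5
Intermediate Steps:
C = -17454 (C = 3*(-5818) = -17454)
F = -1/17454 (F = 1/(-17454) = -1/17454 ≈ -5.7293e-5)
-F = -1*(-1/17454) = 1/17454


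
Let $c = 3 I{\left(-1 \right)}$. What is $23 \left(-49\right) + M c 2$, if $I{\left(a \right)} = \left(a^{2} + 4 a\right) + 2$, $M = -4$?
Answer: $-1103$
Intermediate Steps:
$I{\left(a \right)} = 2 + a^{2} + 4 a$
$c = -3$ ($c = 3 \left(2 + \left(-1\right)^{2} + 4 \left(-1\right)\right) = 3 \left(2 + 1 - 4\right) = 3 \left(-1\right) = -3$)
$23 \left(-49\right) + M c 2 = 23 \left(-49\right) + \left(-4\right) \left(-3\right) 2 = -1127 + 12 \cdot 2 = -1127 + 24 = -1103$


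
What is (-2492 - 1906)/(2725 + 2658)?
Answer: -4398/5383 ≈ -0.81702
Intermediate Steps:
(-2492 - 1906)/(2725 + 2658) = -4398/5383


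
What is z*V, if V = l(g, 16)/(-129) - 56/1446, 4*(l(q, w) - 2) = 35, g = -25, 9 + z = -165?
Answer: 10237/482 ≈ 21.239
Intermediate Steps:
z = -174 (z = -9 - 165 = -174)
l(q, w) = 43/4 (l(q, w) = 2 + (¼)*35 = 2 + 35/4 = 43/4)
V = -353/2892 (V = (43/4)/(-129) - 56/1446 = (43/4)*(-1/129) - 56*1/1446 = -1/12 - 28/723 = -353/2892 ≈ -0.12206)
z*V = -174*(-353/2892) = 10237/482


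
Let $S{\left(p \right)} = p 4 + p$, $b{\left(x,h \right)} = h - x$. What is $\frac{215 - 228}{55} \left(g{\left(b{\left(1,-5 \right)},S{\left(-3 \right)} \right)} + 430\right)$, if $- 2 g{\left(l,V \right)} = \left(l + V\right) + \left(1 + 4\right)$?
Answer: $- \frac{5694}{55} \approx -103.53$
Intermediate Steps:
$S{\left(p \right)} = 5 p$ ($S{\left(p \right)} = 4 p + p = 5 p$)
$g{\left(l,V \right)} = - \frac{5}{2} - \frac{V}{2} - \frac{l}{2}$ ($g{\left(l,V \right)} = - \frac{\left(l + V\right) + \left(1 + 4\right)}{2} = - \frac{\left(V + l\right) + 5}{2} = - \frac{5 + V + l}{2} = - \frac{5}{2} - \frac{V}{2} - \frac{l}{2}$)
$\frac{215 - 228}{55} \left(g{\left(b{\left(1,-5 \right)},S{\left(-3 \right)} \right)} + 430\right) = \frac{215 - 228}{55} \left(\left(- \frac{5}{2} - \frac{5 \left(-3\right)}{2} - \frac{-5 - 1}{2}\right) + 430\right) = \left(-13\right) \frac{1}{55} \left(\left(- \frac{5}{2} - - \frac{15}{2} - \frac{-5 - 1}{2}\right) + 430\right) = - \frac{13 \left(\left(- \frac{5}{2} + \frac{15}{2} - -3\right) + 430\right)}{55} = - \frac{13 \left(\left(- \frac{5}{2} + \frac{15}{2} + 3\right) + 430\right)}{55} = - \frac{13 \left(8 + 430\right)}{55} = \left(- \frac{13}{55}\right) 438 = - \frac{5694}{55}$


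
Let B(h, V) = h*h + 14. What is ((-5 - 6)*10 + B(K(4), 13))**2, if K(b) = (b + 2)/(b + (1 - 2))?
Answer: 8464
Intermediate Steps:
K(b) = (2 + b)/(-1 + b) (K(b) = (2 + b)/(b - 1) = (2 + b)/(-1 + b))
B(h, V) = 14 + h**2 (B(h, V) = h**2 + 14 = 14 + h**2)
((-5 - 6)*10 + B(K(4), 13))**2 = ((-5 - 6)*10 + (14 + ((2 + 4)/(-1 + 4))**2))**2 = (-11*10 + (14 + (6/3)**2))**2 = (-110 + (14 + ((1/3)*6)**2))**2 = (-110 + (14 + 2**2))**2 = (-110 + (14 + 4))**2 = (-110 + 18)**2 = (-92)**2 = 8464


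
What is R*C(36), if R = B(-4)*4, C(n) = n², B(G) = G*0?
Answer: 0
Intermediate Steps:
B(G) = 0
R = 0 (R = 0*4 = 0)
R*C(36) = 0*36² = 0*1296 = 0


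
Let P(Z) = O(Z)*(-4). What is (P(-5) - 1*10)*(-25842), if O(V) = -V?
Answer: 775260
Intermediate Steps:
P(Z) = 4*Z (P(Z) = -Z*(-4) = 4*Z)
(P(-5) - 1*10)*(-25842) = (4*(-5) - 1*10)*(-25842) = (-20 - 10)*(-25842) = -30*(-25842) = 775260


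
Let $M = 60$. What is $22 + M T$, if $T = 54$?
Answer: $3262$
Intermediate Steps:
$22 + M T = 22 + 60 \cdot 54 = 22 + 3240 = 3262$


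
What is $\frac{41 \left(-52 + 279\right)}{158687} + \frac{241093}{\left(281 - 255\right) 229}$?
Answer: $\frac{38313738769}{944822398} \approx 40.551$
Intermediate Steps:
$\frac{41 \left(-52 + 279\right)}{158687} + \frac{241093}{\left(281 - 255\right) 229} = 41 \cdot 227 \cdot \frac{1}{158687} + \frac{241093}{26 \cdot 229} = 9307 \cdot \frac{1}{158687} + \frac{241093}{5954} = \frac{9307}{158687} + 241093 \cdot \frac{1}{5954} = \frac{9307}{158687} + \frac{241093}{5954} = \frac{38313738769}{944822398}$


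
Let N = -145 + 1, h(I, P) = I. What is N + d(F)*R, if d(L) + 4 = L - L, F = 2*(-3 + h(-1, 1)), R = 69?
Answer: -420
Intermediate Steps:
F = -8 (F = 2*(-3 - 1) = 2*(-4) = -8)
d(L) = -4 (d(L) = -4 + (L - L) = -4 + 0 = -4)
N = -144
N + d(F)*R = -144 - 4*69 = -144 - 276 = -420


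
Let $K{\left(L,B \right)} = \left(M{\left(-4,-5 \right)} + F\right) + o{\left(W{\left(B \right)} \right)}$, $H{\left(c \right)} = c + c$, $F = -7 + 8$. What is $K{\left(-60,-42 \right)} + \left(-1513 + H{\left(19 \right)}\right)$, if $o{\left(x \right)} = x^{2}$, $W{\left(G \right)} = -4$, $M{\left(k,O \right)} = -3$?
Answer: $-1461$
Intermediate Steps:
$F = 1$
$H{\left(c \right)} = 2 c$
$K{\left(L,B \right)} = 14$ ($K{\left(L,B \right)} = \left(-3 + 1\right) + \left(-4\right)^{2} = -2 + 16 = 14$)
$K{\left(-60,-42 \right)} + \left(-1513 + H{\left(19 \right)}\right) = 14 + \left(-1513 + 2 \cdot 19\right) = 14 + \left(-1513 + 38\right) = 14 - 1475 = -1461$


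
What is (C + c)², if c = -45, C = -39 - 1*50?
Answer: 17956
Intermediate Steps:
C = -89 (C = -39 - 50 = -89)
(C + c)² = (-89 - 45)² = (-134)² = 17956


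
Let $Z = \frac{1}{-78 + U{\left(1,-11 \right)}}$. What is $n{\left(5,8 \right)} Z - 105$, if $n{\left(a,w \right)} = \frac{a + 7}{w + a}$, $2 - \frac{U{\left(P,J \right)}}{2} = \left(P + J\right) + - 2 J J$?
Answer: $- \frac{293469}{2795} \approx -105.0$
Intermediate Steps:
$U{\left(P,J \right)} = 4 - 2 J - 2 P + 4 J^{2}$ ($U{\left(P,J \right)} = 4 - 2 \left(\left(P + J\right) + - 2 J J\right) = 4 - 2 \left(\left(J + P\right) - 2 J^{2}\right) = 4 - 2 \left(J + P - 2 J^{2}\right) = 4 - \left(- 4 J^{2} + 2 J + 2 P\right) = 4 - 2 J - 2 P + 4 J^{2}$)
$n{\left(a,w \right)} = \frac{7 + a}{a + w}$
$Z = \frac{1}{430}$ ($Z = \frac{1}{-78 + \left(4 - -22 - 2 + 4 \left(-11\right)^{2}\right)} = \frac{1}{-78 + \left(4 + 22 - 2 + 4 \cdot 121\right)} = \frac{1}{-78 + \left(4 + 22 - 2 + 484\right)} = \frac{1}{-78 + 508} = \frac{1}{430} \approx 0.0023256$)
$n{\left(5,8 \right)} Z - 105 = \frac{7 + 5}{5 + 8} \cdot \frac{1}{430} - 105 = \frac{1}{13} \cdot 12 \cdot \frac{1}{430} - 105 = \frac{12}{13} \cdot \frac{1}{430} - 105 = \frac{6}{2795} - 105 = - \frac{293469}{2795}$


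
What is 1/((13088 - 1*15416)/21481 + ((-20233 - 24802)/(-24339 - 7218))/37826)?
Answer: -25641334436442/2777908194061 ≈ -9.2305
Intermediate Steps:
1/((13088 - 1*15416)/21481 + ((-20233 - 24802)/(-24339 - 7218))/37826) = 1/((13088 - 15416)*(1/21481) - 45035/(-31557)*(1/37826)) = 1/(-2328*1/21481 - 45035*(-1/31557)*(1/37826)) = 1/(-2328/21481 + (45035/31557)*(1/37826)) = 1/(-2328/21481 + 45035/1193675082) = 1/(-2777908194061/25641334436442) = -25641334436442/2777908194061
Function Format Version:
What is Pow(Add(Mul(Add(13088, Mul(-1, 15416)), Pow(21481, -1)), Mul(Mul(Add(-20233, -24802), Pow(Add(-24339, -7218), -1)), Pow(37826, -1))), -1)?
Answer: Rational(-25641334436442, 2777908194061) ≈ -9.2305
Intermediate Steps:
Pow(Add(Mul(Add(13088, Mul(-1, 15416)), Pow(21481, -1)), Mul(Mul(Add(-20233, -24802), Pow(Add(-24339, -7218), -1)), Pow(37826, -1))), -1) = Pow(Add(Mul(Add(13088, -15416), Rational(1, 21481)), Mul(Mul(-45035, Pow(-31557, -1)), Rational(1, 37826))), -1) = Pow(Add(Mul(-2328, Rational(1, 21481)), Mul(Mul(-45035, Rational(-1, 31557)), Rational(1, 37826))), -1) = Pow(Add(Rational(-2328, 21481), Mul(Rational(45035, 31557), Rational(1, 37826))), -1) = Pow(Add(Rational(-2328, 21481), Rational(45035, 1193675082)), -1) = Pow(Rational(-2777908194061, 25641334436442), -1) = Rational(-25641334436442, 2777908194061)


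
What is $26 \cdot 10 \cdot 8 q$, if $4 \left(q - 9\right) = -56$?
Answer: $-10400$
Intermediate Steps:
$q = -5$ ($q = 9 + \frac{1}{4} \left(-56\right) = 9 - 14 = -5$)
$26 \cdot 10 \cdot 8 q = 26 \cdot 10 \cdot 8 \left(-5\right) = 26 \cdot 80 \left(-5\right) = 2080 \left(-5\right) = -10400$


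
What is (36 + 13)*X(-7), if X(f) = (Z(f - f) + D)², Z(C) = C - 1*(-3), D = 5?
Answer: 3136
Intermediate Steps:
Z(C) = 3 + C (Z(C) = C + 3 = 3 + C)
X(f) = 64 (X(f) = ((3 + (f - f)) + 5)² = ((3 + 0) + 5)² = (3 + 5)² = 8² = 64)
(36 + 13)*X(-7) = (36 + 13)*64 = 49*64 = 3136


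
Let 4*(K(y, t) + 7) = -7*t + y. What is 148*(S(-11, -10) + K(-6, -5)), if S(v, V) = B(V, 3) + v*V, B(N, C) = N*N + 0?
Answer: 31117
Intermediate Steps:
B(N, C) = N² (B(N, C) = N² + 0 = N²)
K(y, t) = -7 - 7*t/4 + y/4 (K(y, t) = -7 + (-7*t + y)/4 = -7 + (y - 7*t)/4 = -7 + (-7*t/4 + y/4) = -7 - 7*t/4 + y/4)
S(v, V) = V² + V*v (S(v, V) = V² + v*V = V² + V*v)
148*(S(-11, -10) + K(-6, -5)) = 148*(-10*(-10 - 11) + (-7 - 7/4*(-5) + (¼)*(-6))) = 148*(-10*(-21) + (-7 + 35/4 - 3/2)) = 148*(210 + ¼) = 148*(841/4) = 31117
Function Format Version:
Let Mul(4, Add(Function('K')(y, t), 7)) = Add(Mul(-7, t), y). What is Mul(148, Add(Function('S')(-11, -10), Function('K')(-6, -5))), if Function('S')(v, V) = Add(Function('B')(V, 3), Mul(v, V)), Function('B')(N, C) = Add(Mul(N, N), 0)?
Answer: 31117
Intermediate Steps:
Function('B')(N, C) = Pow(N, 2) (Function('B')(N, C) = Add(Pow(N, 2), 0) = Pow(N, 2))
Function('K')(y, t) = Add(-7, Mul(Rational(-7, 4), t), Mul(Rational(1, 4), y)) (Function('K')(y, t) = Add(-7, Mul(Rational(1, 4), Add(Mul(-7, t), y))) = Add(-7, Mul(Rational(1, 4), Add(y, Mul(-7, t)))) = Add(-7, Add(Mul(Rational(-7, 4), t), Mul(Rational(1, 4), y))) = Add(-7, Mul(Rational(-7, 4), t), Mul(Rational(1, 4), y)))
Function('S')(v, V) = Add(Pow(V, 2), Mul(V, v)) (Function('S')(v, V) = Add(Pow(V, 2), Mul(v, V)) = Add(Pow(V, 2), Mul(V, v)))
Mul(148, Add(Function('S')(-11, -10), Function('K')(-6, -5))) = Mul(148, Add(Mul(-10, Add(-10, -11)), Add(-7, Mul(Rational(-7, 4), -5), Mul(Rational(1, 4), -6)))) = Mul(148, Add(Mul(-10, -21), Add(-7, Rational(35, 4), Rational(-3, 2)))) = Mul(148, Add(210, Rational(1, 4))) = Mul(148, Rational(841, 4)) = 31117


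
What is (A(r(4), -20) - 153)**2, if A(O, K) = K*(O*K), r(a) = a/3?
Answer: 1301881/9 ≈ 1.4465e+5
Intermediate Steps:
r(a) = a/3 (r(a) = a*(1/3) = a/3)
A(O, K) = O*K**2 (A(O, K) = K*(K*O) = O*K**2)
(A(r(4), -20) - 153)**2 = (((1/3)*4)*(-20)**2 - 153)**2 = ((4/3)*400 - 153)**2 = (1600/3 - 153)**2 = (1141/3)**2 = 1301881/9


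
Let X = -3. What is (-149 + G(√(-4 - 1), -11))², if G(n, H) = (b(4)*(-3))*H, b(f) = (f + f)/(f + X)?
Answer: 13225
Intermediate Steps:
b(f) = 2*f/(-3 + f) (b(f) = (f + f)/(f - 3) = (2*f)/(-3 + f) = 2*f/(-3 + f))
G(n, H) = -24*H (G(n, H) = ((2*4/(-3 + 4))*(-3))*H = ((2*4/1)*(-3))*H = ((2*4*1)*(-3))*H = (8*(-3))*H = -24*H)
(-149 + G(√(-4 - 1), -11))² = (-149 - 24*(-11))² = (-149 + 264)² = 115² = 13225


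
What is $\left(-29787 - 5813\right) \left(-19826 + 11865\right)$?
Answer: $283411600$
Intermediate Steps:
$\left(-29787 - 5813\right) \left(-19826 + 11865\right) = \left(-35600\right) \left(-7961\right) = 283411600$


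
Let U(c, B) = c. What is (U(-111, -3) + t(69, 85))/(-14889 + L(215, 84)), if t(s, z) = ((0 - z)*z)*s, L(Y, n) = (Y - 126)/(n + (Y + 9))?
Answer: 153579888/4585723 ≈ 33.491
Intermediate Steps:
L(Y, n) = (-126 + Y)/(9 + Y + n) (L(Y, n) = (-126 + Y)/(n + (9 + Y)) = (-126 + Y)/(9 + Y + n))
t(s, z) = -s*z**2 (t(s, z) = ((-z)*z)*s = (-z**2)*s = -s*z**2)
(U(-111, -3) + t(69, 85))/(-14889 + L(215, 84)) = (-111 - 1*69*85**2)/(-14889 + (-126 + 215)/(9 + 215 + 84)) = (-111 - 1*69*7225)/(-14889 + 89/308) = (-111 - 498525)/(-14889 + (1/308)*89) = -498636/(-14889 + 89/308) = -498636/(-4585723/308) = -498636*(-308/4585723) = 153579888/4585723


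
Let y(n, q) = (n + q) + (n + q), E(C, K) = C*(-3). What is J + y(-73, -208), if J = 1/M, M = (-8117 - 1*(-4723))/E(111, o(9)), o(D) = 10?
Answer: -1907095/3394 ≈ -561.90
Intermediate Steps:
E(C, K) = -3*C
y(n, q) = 2*n + 2*q
M = 3394/333 (M = (-8117 - 1*(-4723))/((-3*111)) = (-8117 + 4723)/(-333) = -3394*(-1/333) = 3394/333 ≈ 10.192)
J = 333/3394 (J = 1/(3394/333) = 333/3394 ≈ 0.098114)
J + y(-73, -208) = 333/3394 + (2*(-73) + 2*(-208)) = 333/3394 + (-146 - 416) = 333/3394 - 562 = -1907095/3394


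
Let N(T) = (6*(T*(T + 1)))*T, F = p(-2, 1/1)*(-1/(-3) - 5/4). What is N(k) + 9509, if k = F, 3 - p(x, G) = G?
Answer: 341719/36 ≈ 9492.2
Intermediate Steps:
p(x, G) = 3 - G
F = -11/6 (F = (3 - 1/1)*(-1/(-3) - 5/4) = (3 - 1*1)*(-1*(-1/3) - 5*1/4) = (3 - 1)*(1/3 - 5/4) = 2*(-11/12) = -11/6 ≈ -1.8333)
k = -11/6 ≈ -1.8333
N(T) = 6*T**2*(1 + T) (N(T) = (6*(T*(1 + T)))*T = (6*T*(1 + T))*T = 6*T**2*(1 + T))
N(k) + 9509 = 6*(-11/6)**2*(1 - 11/6) + 9509 = 6*(121/36)*(-5/6) + 9509 = -605/36 + 9509 = 341719/36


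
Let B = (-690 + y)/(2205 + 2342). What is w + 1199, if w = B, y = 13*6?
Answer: 5451241/4547 ≈ 1198.9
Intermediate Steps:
y = 78
B = -612/4547 (B = (-690 + 78)/(2205 + 2342) = -612/4547 ≈ -0.13459)
w = -612/4547 ≈ -0.13459
w + 1199 = -612/4547 + 1199 = 5451241/4547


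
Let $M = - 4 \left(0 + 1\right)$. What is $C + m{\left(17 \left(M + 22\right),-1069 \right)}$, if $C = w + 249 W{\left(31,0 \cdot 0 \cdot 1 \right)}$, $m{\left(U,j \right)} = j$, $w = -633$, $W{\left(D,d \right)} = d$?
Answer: $-1702$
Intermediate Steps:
$M = -4$ ($M = \left(-4\right) 1 = -4$)
$C = -633$ ($C = -633 + 249 \cdot 0 \cdot 0 \cdot 1 = -633 + 249 \cdot 0 \cdot 1 = -633 + 249 \cdot 0 = -633 + 0 = -633$)
$C + m{\left(17 \left(M + 22\right),-1069 \right)} = -633 - 1069 = -1702$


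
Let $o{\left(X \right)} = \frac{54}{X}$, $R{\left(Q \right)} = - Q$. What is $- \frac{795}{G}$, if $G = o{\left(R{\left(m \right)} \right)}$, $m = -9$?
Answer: $- \frac{265}{2} \approx -132.5$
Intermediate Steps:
$G = 6$ ($G = \frac{54}{\left(-1\right) \left(-9\right)} = \frac{54}{9} = 54 \cdot \frac{1}{9} = 6$)
$- \frac{795}{G} = - \frac{795}{6} = \left(-795\right) \frac{1}{6} = - \frac{265}{2}$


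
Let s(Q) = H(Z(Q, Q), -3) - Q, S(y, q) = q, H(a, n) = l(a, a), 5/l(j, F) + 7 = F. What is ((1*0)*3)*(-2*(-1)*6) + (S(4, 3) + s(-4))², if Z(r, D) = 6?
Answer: 4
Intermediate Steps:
l(j, F) = 5/(-7 + F)
H(a, n) = 5/(-7 + a)
s(Q) = -5 - Q (s(Q) = 5/(-7 + 6) - Q = 5/(-1) - Q = 5*(-1) - Q = -5 - Q)
((1*0)*3)*(-2*(-1)*6) + (S(4, 3) + s(-4))² = ((1*0)*3)*(-2*(-1)*6) + (3 + (-5 - 1*(-4)))² = (0*3)*(2*6) + (3 + (-5 + 4))² = 0*12 + (3 - 1)² = 0 + 2² = 0 + 4 = 4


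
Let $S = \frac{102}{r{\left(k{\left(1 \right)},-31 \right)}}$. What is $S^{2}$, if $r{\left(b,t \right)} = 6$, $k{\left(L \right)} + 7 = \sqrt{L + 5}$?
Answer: $289$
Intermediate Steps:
$k{\left(L \right)} = -7 + \sqrt{5 + L}$ ($k{\left(L \right)} = -7 + \sqrt{L + 5} = -7 + \sqrt{5 + L}$)
$S = 17$ ($S = \frac{102}{6} = 102 \cdot \frac{1}{6} = 17$)
$S^{2} = 17^{2} = 289$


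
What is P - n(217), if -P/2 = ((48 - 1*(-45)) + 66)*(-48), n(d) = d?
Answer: 15047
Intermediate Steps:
P = 15264 (P = -2*((48 - 1*(-45)) + 66)*(-48) = -2*((48 + 45) + 66)*(-48) = -2*(93 + 66)*(-48) = -318*(-48) = -2*(-7632) = 15264)
P - n(217) = 15264 - 1*217 = 15264 - 217 = 15047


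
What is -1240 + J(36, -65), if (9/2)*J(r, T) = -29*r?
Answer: -1472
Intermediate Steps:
J(r, T) = -58*r/9 (J(r, T) = 2*(-29*r)/9 = -58*r/9)
-1240 + J(36, -65) = -1240 - 58/9*36 = -1240 - 232 = -1472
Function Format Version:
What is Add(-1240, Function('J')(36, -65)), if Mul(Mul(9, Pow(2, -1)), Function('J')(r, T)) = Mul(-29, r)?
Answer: -1472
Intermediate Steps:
Function('J')(r, T) = Mul(Rational(-58, 9), r) (Function('J')(r, T) = Mul(Rational(2, 9), Mul(-29, r)) = Mul(Rational(-58, 9), r))
Add(-1240, Function('J')(36, -65)) = Add(-1240, Mul(Rational(-58, 9), 36)) = Add(-1240, -232) = -1472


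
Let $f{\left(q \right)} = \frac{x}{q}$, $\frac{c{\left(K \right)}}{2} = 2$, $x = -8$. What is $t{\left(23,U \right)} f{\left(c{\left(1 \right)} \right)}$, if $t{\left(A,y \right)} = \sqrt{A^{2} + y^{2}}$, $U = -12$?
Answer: $- 2 \sqrt{673} \approx -51.884$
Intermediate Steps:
$c{\left(K \right)} = 4$ ($c{\left(K \right)} = 2 \cdot 2 = 4$)
$f{\left(q \right)} = - \frac{8}{q}$
$t{\left(23,U \right)} f{\left(c{\left(1 \right)} \right)} = \sqrt{23^{2} + \left(-12\right)^{2}} \left(- \frac{8}{4}\right) = \sqrt{529 + 144} \left(\left(-8\right) \frac{1}{4}\right) = \sqrt{673} \left(-2\right) = - 2 \sqrt{673}$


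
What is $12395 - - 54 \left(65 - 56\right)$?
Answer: $12881$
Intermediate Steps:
$12395 - - 54 \left(65 - 56\right) = 12395 - \left(-54\right) 9 = 12395 - -486 = 12395 + 486 = 12881$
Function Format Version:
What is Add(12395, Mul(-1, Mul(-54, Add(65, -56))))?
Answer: 12881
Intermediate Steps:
Add(12395, Mul(-1, Mul(-54, Add(65, -56)))) = Add(12395, Mul(-1, Mul(-54, 9))) = Add(12395, Mul(-1, -486)) = Add(12395, 486) = 12881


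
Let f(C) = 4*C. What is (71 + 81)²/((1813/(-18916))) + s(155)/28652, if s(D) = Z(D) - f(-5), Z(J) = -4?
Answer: -3130483588780/12986519 ≈ -2.4106e+5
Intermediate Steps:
s(D) = 16 (s(D) = -4 - 4*(-5) = -4 - 1*(-20) = -4 + 20 = 16)
(71 + 81)²/((1813/(-18916))) + s(155)/28652 = (71 + 81)²/((1813/(-18916))) + 16/28652 = 152²/((1813*(-1/18916))) + 16*(1/28652) = 23104/(-1813/18916) + 4/7163 = 23104*(-18916/1813) + 4/7163 = -437035264/1813 + 4/7163 = -3130483588780/12986519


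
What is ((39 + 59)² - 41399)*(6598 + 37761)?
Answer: -1410394405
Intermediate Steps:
((39 + 59)² - 41399)*(6598 + 37761) = (98² - 41399)*44359 = (9604 - 41399)*44359 = -31795*44359 = -1410394405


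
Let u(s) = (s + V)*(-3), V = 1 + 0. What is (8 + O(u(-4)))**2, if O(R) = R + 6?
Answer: 529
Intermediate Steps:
V = 1
u(s) = -3 - 3*s (u(s) = (s + 1)*(-3) = (1 + s)*(-3) = -3 - 3*s)
O(R) = 6 + R
(8 + O(u(-4)))**2 = (8 + (6 + (-3 - 3*(-4))))**2 = (8 + (6 + (-3 + 12)))**2 = (8 + (6 + 9))**2 = (8 + 15)**2 = 23**2 = 529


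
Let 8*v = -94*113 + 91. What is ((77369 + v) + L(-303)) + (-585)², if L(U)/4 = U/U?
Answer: 3346253/8 ≈ 4.1828e+5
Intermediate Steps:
L(U) = 4 (L(U) = 4*(U/U) = 4*1 = 4)
v = -10531/8 (v = (-94*113 + 91)/8 = (-10622 + 91)/8 = (⅛)*(-10531) = -10531/8 ≈ -1316.4)
((77369 + v) + L(-303)) + (-585)² = ((77369 - 10531/8) + 4) + (-585)² = (608421/8 + 4) + 342225 = 608453/8 + 342225 = 3346253/8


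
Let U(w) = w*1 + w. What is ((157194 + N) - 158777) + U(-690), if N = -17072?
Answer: -20035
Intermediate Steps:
U(w) = 2*w (U(w) = w + w = 2*w)
((157194 + N) - 158777) + U(-690) = ((157194 - 17072) - 158777) + 2*(-690) = (140122 - 158777) - 1380 = -18655 - 1380 = -20035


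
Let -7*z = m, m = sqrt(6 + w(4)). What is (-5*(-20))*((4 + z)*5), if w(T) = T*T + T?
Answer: 2000 - 500*sqrt(26)/7 ≈ 1635.8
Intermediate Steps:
w(T) = T + T**2 (w(T) = T**2 + T = T + T**2)
m = sqrt(26) (m = sqrt(6 + 4*(1 + 4)) = sqrt(6 + 4*5) = sqrt(6 + 20) = sqrt(26) ≈ 5.0990)
z = -sqrt(26)/7 ≈ -0.72843
(-5*(-20))*((4 + z)*5) = (-5*(-20))*((4 - sqrt(26)/7)*5) = 100*(20 - 5*sqrt(26)/7) = 2000 - 500*sqrt(26)/7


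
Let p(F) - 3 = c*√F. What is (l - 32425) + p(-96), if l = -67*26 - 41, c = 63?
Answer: -34205 + 252*I*√6 ≈ -34205.0 + 617.27*I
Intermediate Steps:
p(F) = 3 + 63*√F
l = -1783 (l = -1742 - 41 = -1783)
(l - 32425) + p(-96) = (-1783 - 32425) + (3 + 63*√(-96)) = -34208 + (3 + 63*(4*I*√6)) = -34208 + (3 + 252*I*√6) = -34205 + 252*I*√6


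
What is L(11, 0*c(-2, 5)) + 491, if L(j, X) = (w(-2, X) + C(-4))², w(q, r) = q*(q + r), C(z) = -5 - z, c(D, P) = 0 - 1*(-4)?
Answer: 500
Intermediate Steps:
c(D, P) = 4 (c(D, P) = 0 + 4 = 4)
L(j, X) = (3 - 2*X)² (L(j, X) = (-2*(-2 + X) + (-5 - 1*(-4)))² = ((4 - 2*X) + (-5 + 4))² = ((4 - 2*X) - 1)² = (3 - 2*X)²)
L(11, 0*c(-2, 5)) + 491 = (-3 + 2*(0*4))² + 491 = (-3 + 2*0)² + 491 = (-3 + 0)² + 491 = (-3)² + 491 = 9 + 491 = 500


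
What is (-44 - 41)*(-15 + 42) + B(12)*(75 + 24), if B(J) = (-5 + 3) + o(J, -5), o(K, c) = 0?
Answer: -2493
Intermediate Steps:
B(J) = -2 (B(J) = (-5 + 3) + 0 = -2 + 0 = -2)
(-44 - 41)*(-15 + 42) + B(12)*(75 + 24) = (-44 - 41)*(-15 + 42) - 2*(75 + 24) = -85*27 - 2*99 = -2295 - 198 = -2493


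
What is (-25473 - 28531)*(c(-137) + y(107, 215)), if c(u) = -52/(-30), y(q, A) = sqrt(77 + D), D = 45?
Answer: -1404104/15 - 54004*sqrt(122) ≈ -6.9010e+5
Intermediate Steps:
y(q, A) = sqrt(122) (y(q, A) = sqrt(77 + 45) = sqrt(122))
c(u) = 26/15 (c(u) = -52*(-1/30) = 26/15)
(-25473 - 28531)*(c(-137) + y(107, 215)) = (-25473 - 28531)*(26/15 + sqrt(122)) = -54004*(26/15 + sqrt(122)) = -1404104/15 - 54004*sqrt(122)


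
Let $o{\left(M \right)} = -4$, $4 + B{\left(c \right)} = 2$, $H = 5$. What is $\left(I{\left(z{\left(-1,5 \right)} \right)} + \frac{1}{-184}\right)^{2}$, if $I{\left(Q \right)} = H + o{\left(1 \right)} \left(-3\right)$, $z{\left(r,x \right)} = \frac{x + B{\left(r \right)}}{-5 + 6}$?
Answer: $\frac{9778129}{33856} \approx 288.82$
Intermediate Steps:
$B{\left(c \right)} = -2$ ($B{\left(c \right)} = -4 + 2 = -2$)
$z{\left(r,x \right)} = -2 + x$ ($z{\left(r,x \right)} = \frac{x - 2}{-5 + 6} = \frac{-2 + x}{1} = \left(-2 + x\right) 1 = -2 + x$)
$I{\left(Q \right)} = 17$ ($I{\left(Q \right)} = 5 - -12 = 5 + 12 = 17$)
$\left(I{\left(z{\left(-1,5 \right)} \right)} + \frac{1}{-184}\right)^{2} = \left(17 + \frac{1}{-184}\right)^{2} = \left(17 - \frac{1}{184}\right)^{2} = \left(\frac{3127}{184}\right)^{2} = \frac{9778129}{33856}$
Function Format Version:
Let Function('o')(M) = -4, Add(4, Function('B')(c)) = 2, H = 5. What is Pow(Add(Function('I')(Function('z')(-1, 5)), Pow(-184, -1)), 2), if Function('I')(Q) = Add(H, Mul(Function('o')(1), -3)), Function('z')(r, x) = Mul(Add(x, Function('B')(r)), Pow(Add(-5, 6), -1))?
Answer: Rational(9778129, 33856) ≈ 288.82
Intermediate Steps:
Function('B')(c) = -2 (Function('B')(c) = Add(-4, 2) = -2)
Function('z')(r, x) = Add(-2, x) (Function('z')(r, x) = Mul(Add(x, -2), Pow(Add(-5, 6), -1)) = Mul(Add(-2, x), Pow(1, -1)) = Mul(Add(-2, x), 1) = Add(-2, x))
Function('I')(Q) = 17 (Function('I')(Q) = Add(5, Mul(-4, -3)) = Add(5, 12) = 17)
Pow(Add(Function('I')(Function('z')(-1, 5)), Pow(-184, -1)), 2) = Pow(Add(17, Pow(-184, -1)), 2) = Pow(Add(17, Rational(-1, 184)), 2) = Pow(Rational(3127, 184), 2) = Rational(9778129, 33856)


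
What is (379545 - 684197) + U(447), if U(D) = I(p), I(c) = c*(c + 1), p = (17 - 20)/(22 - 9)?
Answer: -51486218/169 ≈ -3.0465e+5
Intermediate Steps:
p = -3/13 ≈ -0.23077
I(c) = c*(1 + c)
U(D) = -30/169 (U(D) = -3*(1 - 3/13)/13 = -3/13*10/13 = -30/169)
(379545 - 684197) + U(447) = (379545 - 684197) - 30/169 = -304652 - 30/169 = -51486218/169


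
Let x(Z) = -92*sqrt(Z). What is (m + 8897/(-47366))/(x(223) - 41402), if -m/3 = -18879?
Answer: -55533729030745/40550935680156 + 61701162635*sqrt(223)/20275467840078 ≈ -1.3240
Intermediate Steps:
m = 56637 (m = -3*(-18879) = 56637)
(m + 8897/(-47366))/(x(223) - 41402) = (56637 + 8897/(-47366))/(-92*sqrt(223) - 41402) = (56637 + 8897*(-1/47366))/(-41402 - 92*sqrt(223)) = (56637 - 8897/47366)/(-41402 - 92*sqrt(223)) = 2682659245/(47366*(-41402 - 92*sqrt(223)))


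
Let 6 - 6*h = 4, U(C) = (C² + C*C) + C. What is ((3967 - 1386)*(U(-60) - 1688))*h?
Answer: 14071612/3 ≈ 4.6905e+6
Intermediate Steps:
U(C) = C + 2*C² (U(C) = (C² + C²) + C = 2*C² + C = C + 2*C²)
h = ⅓ (h = 1 - ⅙*4 = 1 - ⅔ = ⅓ ≈ 0.33333)
((3967 - 1386)*(U(-60) - 1688))*h = ((3967 - 1386)*(-60*(1 + 2*(-60)) - 1688))*(⅓) = (2581*(-60*(1 - 120) - 1688))*(⅓) = (2581*(-60*(-119) - 1688))*(⅓) = (2581*(7140 - 1688))*(⅓) = (2581*5452)*(⅓) = 14071612*(⅓) = 14071612/3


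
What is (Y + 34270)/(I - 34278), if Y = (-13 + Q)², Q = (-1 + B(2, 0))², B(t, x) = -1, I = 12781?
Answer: -34351/21497 ≈ -1.5979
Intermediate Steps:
Q = 4 (Q = (-1 - 1)² = (-2)² = 4)
Y = 81 (Y = (-13 + 4)² = (-9)² = 81)
(Y + 34270)/(I - 34278) = (81 + 34270)/(12781 - 34278) = 34351/(-21497) = 34351*(-1/21497) = -34351/21497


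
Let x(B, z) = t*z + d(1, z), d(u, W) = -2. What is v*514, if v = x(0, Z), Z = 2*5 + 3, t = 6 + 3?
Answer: 59110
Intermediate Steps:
t = 9
Z = 13 (Z = 10 + 3 = 13)
x(B, z) = -2 + 9*z (x(B, z) = 9*z - 2 = -2 + 9*z)
v = 115 (v = -2 + 9*13 = -2 + 117 = 115)
v*514 = 115*514 = 59110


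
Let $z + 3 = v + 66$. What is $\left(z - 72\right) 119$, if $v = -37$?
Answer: $-5474$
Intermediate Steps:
$z = 26$ ($z = -3 + \left(-37 + 66\right) = -3 + 29 = 26$)
$\left(z - 72\right) 119 = \left(26 - 72\right) 119 = \left(-46\right) 119 = -5474$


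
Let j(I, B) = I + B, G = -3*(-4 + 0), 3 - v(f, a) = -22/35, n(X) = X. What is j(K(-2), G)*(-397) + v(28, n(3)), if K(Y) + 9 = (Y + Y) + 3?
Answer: -27663/35 ≈ -790.37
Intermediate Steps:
v(f, a) = 127/35 (v(f, a) = 3 - (-22)/35 = 3 - 1*(-22/35) = 3 + 22/35 = 127/35)
K(Y) = -6 + 2*Y (K(Y) = -9 + ((Y + Y) + 3) = -9 + (2*Y + 3) = -9 + (3 + 2*Y) = -6 + 2*Y)
G = 12 (G = -3*(-4) = 12)
j(I, B) = B + I
j(K(-2), G)*(-397) + v(28, n(3)) = (12 + (-6 + 2*(-2)))*(-397) + 127/35 = (12 + (-6 - 4))*(-397) + 127/35 = (12 - 10)*(-397) + 127/35 = 2*(-397) + 127/35 = -794 + 127/35 = -27663/35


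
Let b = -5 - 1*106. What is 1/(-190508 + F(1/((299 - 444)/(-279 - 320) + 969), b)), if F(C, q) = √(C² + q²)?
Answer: -64214244231262208/12233323086988413190767 - 580576*√4153020887530897/12233323086988413190767 ≈ -5.2522e-6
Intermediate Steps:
b = -111 (b = -5 - 106 = -111)
1/(-190508 + F(1/((299 - 444)/(-279 - 320) + 969), b)) = 1/(-190508 + √((1/((299 - 444)/(-279 - 320) + 969))² + (-111)²)) = 1/(-190508 + √((1/(-145/(-599) + 969))² + 12321)) = 1/(-190508 + √((1/(-145*(-1/599) + 969))² + 12321)) = 1/(-190508 + √((1/(145/599 + 969))² + 12321)) = 1/(-190508 + √((1/(580576/599))² + 12321)) = 1/(-190508 + √((599/580576)² + 12321)) = 1/(-190508 + √(358801/337068491776 + 12321)) = 1/(-190508 + √(4153020887530897/337068491776)) = 1/(-190508 + √4153020887530897/580576)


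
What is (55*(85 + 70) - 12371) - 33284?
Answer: -37130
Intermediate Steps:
(55*(85 + 70) - 12371) - 33284 = (55*155 - 12371) - 33284 = (8525 - 12371) - 33284 = -3846 - 33284 = -37130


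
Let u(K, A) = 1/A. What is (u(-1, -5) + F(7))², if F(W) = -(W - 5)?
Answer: 121/25 ≈ 4.8400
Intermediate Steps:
F(W) = 5 - W (F(W) = -(-5 + W) = 5 - W)
(u(-1, -5) + F(7))² = (1/(-5) + (5 - 1*7))² = (-⅕ + (5 - 7))² = (-⅕ - 2)² = (-11/5)² = 121/25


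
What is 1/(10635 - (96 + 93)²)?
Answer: -1/25086 ≈ -3.9863e-5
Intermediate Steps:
1/(10635 - (96 + 93)²) = 1/(10635 - 1*189²) = 1/(10635 - 1*35721) = 1/(10635 - 35721) = 1/(-25086) = -1/25086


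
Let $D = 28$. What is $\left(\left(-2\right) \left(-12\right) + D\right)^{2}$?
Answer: $2704$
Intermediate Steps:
$\left(\left(-2\right) \left(-12\right) + D\right)^{2} = \left(\left(-2\right) \left(-12\right) + 28\right)^{2} = \left(24 + 28\right)^{2} = 52^{2} = 2704$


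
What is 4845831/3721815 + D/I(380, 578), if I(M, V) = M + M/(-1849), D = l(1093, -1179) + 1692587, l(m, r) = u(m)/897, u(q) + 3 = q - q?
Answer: 46301169062497/10386345060 ≈ 4457.9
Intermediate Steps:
u(q) = -3 (u(q) = -3 + (q - q) = -3 + 0 = -3)
l(m, r) = -1/299 (l(m, r) = -3/897 = -3*1/897 = -1/299)
D = 506083512/299 (D = -1/299 + 1692587 = 506083512/299 ≈ 1.6926e+6)
I(M, V) = 1848*M/1849 (I(M, V) = M + M*(-1/1849) = M - M/1849 = 1848*M/1849)
4845831/3721815 + D/I(380, 578) = 4845831/3721815 + 506083512/(299*(((1848/1849)*380))) = 4845831*(1/3721815) + 506083512/(299*(702240/1849)) = 1615277/1240605 + (506083512/299)*(1849/702240) = 1615277/1240605 + 3544501567/795340 = 46301169062497/10386345060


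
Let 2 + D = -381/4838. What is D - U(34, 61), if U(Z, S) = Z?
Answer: -174549/4838 ≈ -36.079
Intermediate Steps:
D = -10057/4838 (D = -2 - 381/4838 = -10057/4838 ≈ -2.0788)
D - U(34, 61) = -10057/4838 - 1*34 = -10057/4838 - 34 = -174549/4838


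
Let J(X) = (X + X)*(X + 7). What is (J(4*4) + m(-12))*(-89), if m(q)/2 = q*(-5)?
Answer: -76184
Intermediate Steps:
m(q) = -10*q (m(q) = 2*(q*(-5)) = 2*(-5*q) = -10*q)
J(X) = 2*X*(7 + X) (J(X) = (2*X)*(7 + X) = 2*X*(7 + X))
(J(4*4) + m(-12))*(-89) = (2*(4*4)*(7 + 4*4) - 10*(-12))*(-89) = (2*16*(7 + 16) + 120)*(-89) = (2*16*23 + 120)*(-89) = (736 + 120)*(-89) = 856*(-89) = -76184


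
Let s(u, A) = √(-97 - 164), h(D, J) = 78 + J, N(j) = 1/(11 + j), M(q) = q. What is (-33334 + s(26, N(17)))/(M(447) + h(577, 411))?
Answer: -16667/468 + I*√29/312 ≈ -35.613 + 0.01726*I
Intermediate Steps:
s(u, A) = 3*I*√29 (s(u, A) = √(-261) = 3*I*√29)
(-33334 + s(26, N(17)))/(M(447) + h(577, 411)) = (-33334 + 3*I*√29)/(447 + (78 + 411)) = (-33334 + 3*I*√29)/(447 + 489) = (-33334 + 3*I*√29)/936 = (-33334 + 3*I*√29)*(1/936) = -16667/468 + I*√29/312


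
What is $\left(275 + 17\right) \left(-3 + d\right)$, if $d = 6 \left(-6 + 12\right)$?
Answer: $9636$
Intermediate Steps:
$d = 36$ ($d = 6 \cdot 6 = 36$)
$\left(275 + 17\right) \left(-3 + d\right) = \left(275 + 17\right) \left(-3 + 36\right) = 292 \cdot 33 = 9636$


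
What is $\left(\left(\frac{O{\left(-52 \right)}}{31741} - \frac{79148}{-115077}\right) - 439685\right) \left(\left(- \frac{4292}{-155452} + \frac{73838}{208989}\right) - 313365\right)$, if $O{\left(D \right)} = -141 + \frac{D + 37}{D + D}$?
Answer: $\frac{4830704692177094276877933951218}{35060616973495058517} \approx 1.3778 \cdot 10^{11}$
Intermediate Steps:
$O{\left(D \right)} = -141 + \frac{37 + D}{2 D}$
$\left(\left(\frac{O{\left(-52 \right)}}{31741} - \frac{79148}{-115077}\right) - 439685\right) \left(\left(- \frac{4292}{-155452} + \frac{73838}{208989}\right) - 313365\right) = \left(\left(\frac{\frac{1}{2} \frac{1}{-52} \left(37 - -14612\right)}{31741} - \frac{79148}{-115077}\right) - 439685\right) \left(\left(- \frac{4292}{-155452} + \frac{73838}{208989}\right) - 313365\right) = \left(\left(\frac{1}{2} \left(- \frac{1}{52}\right) \left(37 + 14612\right) \frac{1}{31741} - - \frac{79148}{115077}\right) - 439685\right) \left(\left(\left(-4292\right) \left(- \frac{1}{155452}\right) + 73838 \cdot \frac{1}{208989}\right) - 313365\right) = \left(\left(\frac{1}{2} \left(- \frac{1}{52}\right) 14649 \cdot \frac{1}{31741} + \frac{79148}{115077}\right) - 439685\right) \left(\left(\frac{1073}{38863} + \frac{73838}{208989}\right) - 313365\right) = \left(\left(\left(- \frac{14649}{104}\right) \frac{1}{31741} + \frac{79148}{115077}\right) - 439685\right) \left(\frac{281255581}{738358137} - 313365\right) = \left(\left(- \frac{14649}{3301064} + \frac{79148}{115077}\right) - 439685\right) \left(- \frac{231375316345424}{738358137}\right) = \left(\frac{259586850499}{379876541928} - 439685\right) \left(- \frac{231375316345424}{738358137}\right) = \left(- \frac{167025757750762181}{379876541928}\right) \left(- \frac{231375316345424}{738358137}\right) = \frac{4830704692177094276877933951218}{35060616973495058517}$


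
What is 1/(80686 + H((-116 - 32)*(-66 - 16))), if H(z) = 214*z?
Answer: 1/2677790 ≈ 3.7344e-7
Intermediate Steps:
1/(80686 + H((-116 - 32)*(-66 - 16))) = 1/(80686 + 214*((-116 - 32)*(-66 - 16))) = 1/(80686 + 214*(-148*(-82))) = 1/(80686 + 214*12136) = 1/(80686 + 2597104) = 1/2677790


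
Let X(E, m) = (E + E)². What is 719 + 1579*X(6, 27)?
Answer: 228095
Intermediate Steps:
X(E, m) = 4*E² (X(E, m) = (2*E)² = 4*E²)
719 + 1579*X(6, 27) = 719 + 1579*(4*6²) = 719 + 1579*(4*36) = 719 + 1579*144 = 719 + 227376 = 228095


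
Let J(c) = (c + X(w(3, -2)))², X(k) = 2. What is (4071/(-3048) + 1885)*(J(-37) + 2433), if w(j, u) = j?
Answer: 3500345687/508 ≈ 6.8904e+6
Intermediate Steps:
J(c) = (2 + c)² (J(c) = (c + 2)² = (2 + c)²)
(4071/(-3048) + 1885)*(J(-37) + 2433) = (4071/(-3048) + 1885)*((2 - 37)² + 2433) = (4071*(-1/3048) + 1885)*((-35)² + 2433) = (-1357/1016 + 1885)*(1225 + 2433) = (1913803/1016)*3658 = 3500345687/508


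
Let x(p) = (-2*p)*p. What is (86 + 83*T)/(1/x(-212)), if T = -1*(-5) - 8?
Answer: 14651744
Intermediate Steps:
T = -3 (T = 5 - 8 = -3)
x(p) = -2*p**2
(86 + 83*T)/(1/x(-212)) = (86 + 83*(-3))/(1/(-2*(-212)**2)) = (86 - 249)/(1/(-2*44944)) = -163/(1/(-89888)) = -163/(-1/89888) = -163*(-89888) = 14651744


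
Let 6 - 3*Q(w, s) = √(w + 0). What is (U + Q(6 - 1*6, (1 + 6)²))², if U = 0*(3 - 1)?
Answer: 4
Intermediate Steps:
U = 0 (U = 0*2 = 0)
Q(w, s) = 2 - √w/3 (Q(w, s) = 2 - √(w + 0)/3 = 2 - √w/3)
(U + Q(6 - 1*6, (1 + 6)²))² = (0 + (2 - √(6 - 1*6)/3))² = (0 + (2 - √(6 - 6)/3))² = (0 + (2 - √0/3))² = (0 + (2 - ⅓*0))² = (0 + (2 + 0))² = (0 + 2)² = 2² = 4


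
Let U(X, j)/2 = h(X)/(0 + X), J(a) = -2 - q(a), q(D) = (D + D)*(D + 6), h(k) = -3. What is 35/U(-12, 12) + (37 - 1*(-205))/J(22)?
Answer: 43069/617 ≈ 69.804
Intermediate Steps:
q(D) = 2*D*(6 + D) (q(D) = (2*D)*(6 + D) = 2*D*(6 + D))
J(a) = -2 - 2*a*(6 + a)
U(X, j) = -6/X (U(X, j) = 2*(-3/(0 + X)) = 2*(-3/X) = -6/X)
35/U(-12, 12) + (37 - 1*(-205))/J(22) = 35/((-6/(-12))) + (37 - 1*(-205))/(-2 - 2*22*(6 + 22)) = 35/((-6*(-1/12))) + (37 + 205)/(-2 - 2*22*28) = 35/(1/2) + 242/(-2 - 1232) = 35*2 + 242/(-1234) = 70 + 242*(-1/1234) = 70 - 121/617 = 43069/617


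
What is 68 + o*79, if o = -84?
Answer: -6568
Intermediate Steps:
68 + o*79 = 68 - 84*79 = 68 - 6636 = -6568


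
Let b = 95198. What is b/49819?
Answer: 95198/49819 ≈ 1.9109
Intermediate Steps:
b/49819 = 95198/49819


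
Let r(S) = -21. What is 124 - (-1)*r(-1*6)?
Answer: 103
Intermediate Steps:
124 - (-1)*r(-1*6) = 124 - (-1)*(-21) = 124 - 1*21 = 124 - 21 = 103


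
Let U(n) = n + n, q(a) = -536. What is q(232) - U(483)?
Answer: -1502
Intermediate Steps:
U(n) = 2*n
q(232) - U(483) = -536 - 2*483 = -536 - 1*966 = -536 - 966 = -1502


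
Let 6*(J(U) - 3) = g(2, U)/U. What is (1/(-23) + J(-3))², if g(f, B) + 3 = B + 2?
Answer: 432964/42849 ≈ 10.104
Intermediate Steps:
g(f, B) = -1 + B (g(f, B) = -3 + (B + 2) = -3 + (2 + B) = -1 + B)
J(U) = 3 + (-1 + U)/(6*U) (J(U) = 3 + ((-1 + U)/U)/6 = 3 + (-1 + U)/(6*U))
(1/(-23) + J(-3))² = (1/(-23) + (⅙)*(-1 + 19*(-3))/(-3))² = (-1/23 + (⅙)*(-⅓)*(-1 - 57))² = (-1/23 + (⅙)*(-⅓)*(-58))² = (-1/23 + 29/9)² = (658/207)² = 432964/42849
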